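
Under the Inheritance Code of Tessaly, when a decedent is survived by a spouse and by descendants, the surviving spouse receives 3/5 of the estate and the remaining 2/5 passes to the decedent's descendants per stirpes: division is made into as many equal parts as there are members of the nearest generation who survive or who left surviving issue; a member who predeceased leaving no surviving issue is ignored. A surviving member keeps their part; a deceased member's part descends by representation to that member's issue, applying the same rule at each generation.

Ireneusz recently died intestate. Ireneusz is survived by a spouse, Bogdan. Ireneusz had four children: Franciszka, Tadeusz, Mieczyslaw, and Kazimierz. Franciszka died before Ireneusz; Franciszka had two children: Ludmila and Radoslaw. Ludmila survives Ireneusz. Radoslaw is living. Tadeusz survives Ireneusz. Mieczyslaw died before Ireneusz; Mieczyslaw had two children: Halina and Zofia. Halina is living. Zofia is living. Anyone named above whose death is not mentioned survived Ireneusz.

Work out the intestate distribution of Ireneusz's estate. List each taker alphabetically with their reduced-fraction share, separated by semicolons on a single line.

Bogdan, as surviving spouse, takes 3/5.
The remaining 2/5 passes to Ireneusz's descendants per stirpes.
The 2/5 is divided into 4 equal shares of 1/10 among Franciszka, Tadeusz, Mieczyslaw, Kazimierz.
Franciszka predeceased; the 1/10 allotted to Franciszka's branch passes to Franciszka's issue by representation.
The 1/10 is divided into 2 equal shares of 1/20 among Ludmila, Radoslaw.
Ludmila is living and takes 1/20.
Radoslaw is living and takes 1/20.
Tadeusz is living and takes 1/10.
Mieczyslaw predeceased; the 1/10 allotted to Mieczyslaw's branch passes to Mieczyslaw's issue by representation.
The 1/10 is divided into 2 equal shares of 1/20 among Halina, Zofia.
Halina is living and takes 1/20.
Zofia is living and takes 1/20.
Kazimierz is living and takes 1/10.

Bogdan 3/5; Halina 1/20; Kazimierz 1/10; Ludmila 1/20; Radoslaw 1/20; Tadeusz 1/10; Zofia 1/20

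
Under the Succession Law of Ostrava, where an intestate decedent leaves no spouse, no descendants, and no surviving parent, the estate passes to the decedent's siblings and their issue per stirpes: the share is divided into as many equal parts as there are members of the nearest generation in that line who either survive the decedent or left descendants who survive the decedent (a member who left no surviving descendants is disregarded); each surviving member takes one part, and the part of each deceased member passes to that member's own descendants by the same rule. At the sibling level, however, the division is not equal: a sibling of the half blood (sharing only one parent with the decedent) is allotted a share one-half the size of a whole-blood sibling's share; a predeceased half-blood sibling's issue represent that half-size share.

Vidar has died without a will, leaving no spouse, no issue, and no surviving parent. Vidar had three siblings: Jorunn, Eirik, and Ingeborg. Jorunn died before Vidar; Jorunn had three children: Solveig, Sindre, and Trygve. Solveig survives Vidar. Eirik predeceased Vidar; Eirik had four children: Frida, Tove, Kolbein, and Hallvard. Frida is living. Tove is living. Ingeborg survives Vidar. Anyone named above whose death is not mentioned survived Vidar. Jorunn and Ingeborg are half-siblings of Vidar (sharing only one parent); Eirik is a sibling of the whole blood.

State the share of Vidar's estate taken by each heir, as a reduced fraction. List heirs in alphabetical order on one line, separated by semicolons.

No spouse, descendants, or parent survives, so the estate passes to Vidar's siblings per stirpes.
Half-blood siblings count for one-half the weight of whole-blood siblings at the initial division.
Dividing 1 in proportion to weights (total weight 2): Jorunn (weight 1/2) → 1/4; Eirik (weight 1) → 1/2; Ingeborg (weight 1/2) → 1/4.
Jorunn predeceased; the 1/4 allotted to Jorunn's branch passes to Jorunn's issue by representation.
The 1/4 is divided into 3 equal shares of 1/12 among Solveig, Sindre, Trygve.
Solveig is living and takes 1/12.
Sindre is living and takes 1/12.
Trygve is living and takes 1/12.
Eirik predeceased; the 1/2 allotted to Eirik's branch passes to Eirik's issue by representation.
The 1/2 is divided into 4 equal shares of 1/8 among Frida, Tove, Kolbein, Hallvard.
Frida is living and takes 1/8.
Tove is living and takes 1/8.
Kolbein is living and takes 1/8.
Hallvard is living and takes 1/8.
Ingeborg is living and takes 1/4.

Frida 1/8; Hallvard 1/8; Ingeborg 1/4; Kolbein 1/8; Sindre 1/12; Solveig 1/12; Tove 1/8; Trygve 1/12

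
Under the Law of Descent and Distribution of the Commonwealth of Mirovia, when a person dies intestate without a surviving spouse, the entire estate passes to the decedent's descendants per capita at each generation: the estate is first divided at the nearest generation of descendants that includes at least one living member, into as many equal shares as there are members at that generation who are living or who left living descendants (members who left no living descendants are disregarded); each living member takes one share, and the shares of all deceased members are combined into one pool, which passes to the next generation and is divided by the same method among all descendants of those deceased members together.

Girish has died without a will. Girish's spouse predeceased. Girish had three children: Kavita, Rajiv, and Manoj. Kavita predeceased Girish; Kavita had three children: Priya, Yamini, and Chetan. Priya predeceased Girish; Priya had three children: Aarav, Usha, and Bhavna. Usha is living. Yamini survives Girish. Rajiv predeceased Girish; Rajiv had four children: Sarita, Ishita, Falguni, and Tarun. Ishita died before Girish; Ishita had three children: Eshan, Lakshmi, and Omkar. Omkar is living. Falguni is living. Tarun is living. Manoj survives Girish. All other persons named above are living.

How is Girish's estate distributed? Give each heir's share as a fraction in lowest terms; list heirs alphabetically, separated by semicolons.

There is no surviving spouse, so the entire estate passes to Girish's descendants per capita at each generation.
At generation 1 (Kavita, Rajiv, Manoj) there are 3 shares of (1)/3 = 1/3 each.
Living: Manoj — each takes 1/3.
Deceased: Kavita and Rajiv. Their combined 2/3 is pooled and carried to generation 2.
At generation 2 (Priya, Yamini, Chetan, Sarita, Ishita, Falguni, Tarun) there are 7 shares of (2/3)/7 = 2/21 each.
Living: Yamini, Chetan, Sarita, Falguni, and Tarun — each takes 2/21.
Deceased: Priya and Ishita. Their combined 4/21 is pooled and carried to generation 3.
At generation 3 (Aarav, Usha, Bhavna, Eshan, Lakshmi, Omkar) there are 6 shares of (4/21)/6 = 2/63 each.
Living: Aarav, Usha, Bhavna, Eshan, Lakshmi, and Omkar — each takes 2/63.

Aarav 2/63; Bhavna 2/63; Chetan 2/21; Eshan 2/63; Falguni 2/21; Lakshmi 2/63; Manoj 1/3; Omkar 2/63; Sarita 2/21; Tarun 2/21; Usha 2/63; Yamini 2/21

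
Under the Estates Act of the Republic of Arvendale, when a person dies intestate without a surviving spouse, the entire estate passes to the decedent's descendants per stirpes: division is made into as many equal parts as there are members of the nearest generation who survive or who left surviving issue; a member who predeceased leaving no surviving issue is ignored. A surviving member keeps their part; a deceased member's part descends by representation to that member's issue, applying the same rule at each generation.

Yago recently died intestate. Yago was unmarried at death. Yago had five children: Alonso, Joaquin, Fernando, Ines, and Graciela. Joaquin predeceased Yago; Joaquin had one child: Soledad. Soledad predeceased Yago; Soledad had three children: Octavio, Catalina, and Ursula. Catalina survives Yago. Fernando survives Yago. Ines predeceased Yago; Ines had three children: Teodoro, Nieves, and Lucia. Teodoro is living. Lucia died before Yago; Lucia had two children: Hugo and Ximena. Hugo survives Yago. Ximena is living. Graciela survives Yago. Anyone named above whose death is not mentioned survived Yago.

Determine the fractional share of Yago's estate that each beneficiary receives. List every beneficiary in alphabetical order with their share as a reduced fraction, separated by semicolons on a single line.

Alonso 1/5; Catalina 1/15; Fernando 1/5; Graciela 1/5; Hugo 1/30; Nieves 1/15; Octavio 1/15; Teodoro 1/15; Ursula 1/15; Ximena 1/30

There is no surviving spouse, so the entire estate passes to Yago's descendants per stirpes.
The estate is divided into 5 equal shares of 1/5 among Alonso, Joaquin, Fernando, Ines, Graciela.
Alonso is living and takes 1/5.
Joaquin predeceased; the 1/5 allotted to Joaquin's branch passes to Joaquin's issue by representation.
Soledad's line is the sole branch at this level, so the full 1/5 passes to Soledad's issue by representation.
The 1/5 is divided into 3 equal shares of 1/15 among Octavio, Catalina, Ursula.
Octavio is living and takes 1/15.
Catalina is living and takes 1/15.
Ursula is living and takes 1/15.
Fernando is living and takes 1/5.
Ines predeceased; the 1/5 allotted to Ines's branch passes to Ines's issue by representation.
The 1/5 is divided into 3 equal shares of 1/15 among Teodoro, Nieves, Lucia.
Teodoro is living and takes 1/15.
Nieves is living and takes 1/15.
Lucia predeceased; the 1/15 allotted to Lucia's branch passes to Lucia's issue by representation.
The 1/15 is divided into 2 equal shares of 1/30 among Hugo, Ximena.
Hugo is living and takes 1/30.
Ximena is living and takes 1/30.
Graciela is living and takes 1/5.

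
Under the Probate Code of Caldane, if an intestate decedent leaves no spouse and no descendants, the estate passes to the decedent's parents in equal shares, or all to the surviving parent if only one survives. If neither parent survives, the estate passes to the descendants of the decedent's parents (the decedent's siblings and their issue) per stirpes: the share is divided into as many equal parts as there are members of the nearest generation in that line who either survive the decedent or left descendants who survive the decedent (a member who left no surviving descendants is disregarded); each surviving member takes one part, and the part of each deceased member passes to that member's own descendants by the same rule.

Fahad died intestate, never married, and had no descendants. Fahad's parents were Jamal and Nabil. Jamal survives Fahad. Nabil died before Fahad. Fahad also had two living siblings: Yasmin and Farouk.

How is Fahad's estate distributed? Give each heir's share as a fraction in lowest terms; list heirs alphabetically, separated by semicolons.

Only one parent, Jamal, survives, so Jamal takes the entire estate. The siblings take nothing because a surviving parent has priority.

Jamal 1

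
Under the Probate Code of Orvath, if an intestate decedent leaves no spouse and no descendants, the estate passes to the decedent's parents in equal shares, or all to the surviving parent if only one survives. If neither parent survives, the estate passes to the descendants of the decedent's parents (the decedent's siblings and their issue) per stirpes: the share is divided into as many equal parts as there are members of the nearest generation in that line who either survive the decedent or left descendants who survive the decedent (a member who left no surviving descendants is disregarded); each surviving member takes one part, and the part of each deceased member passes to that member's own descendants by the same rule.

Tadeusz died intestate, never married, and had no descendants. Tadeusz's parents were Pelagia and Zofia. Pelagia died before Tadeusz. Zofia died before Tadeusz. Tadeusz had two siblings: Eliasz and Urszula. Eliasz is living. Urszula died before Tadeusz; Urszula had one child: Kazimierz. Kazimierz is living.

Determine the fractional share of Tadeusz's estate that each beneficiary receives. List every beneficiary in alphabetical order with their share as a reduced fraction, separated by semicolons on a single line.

Eliasz 1/2; Kazimierz 1/2

Neither parent survives and there are no descendants, so the estate passes to Tadeusz's siblings and their issue per stirpes.
The estate is divided into 2 equal shares of 1/2 among Eliasz, Urszula.
Eliasz is living and takes 1/2.
Urszula predeceased; the 1/2 allotted to Urszula's branch passes to Urszula's issue by representation.
Kazimierz is the sole taker at this level and receives the full 1/2.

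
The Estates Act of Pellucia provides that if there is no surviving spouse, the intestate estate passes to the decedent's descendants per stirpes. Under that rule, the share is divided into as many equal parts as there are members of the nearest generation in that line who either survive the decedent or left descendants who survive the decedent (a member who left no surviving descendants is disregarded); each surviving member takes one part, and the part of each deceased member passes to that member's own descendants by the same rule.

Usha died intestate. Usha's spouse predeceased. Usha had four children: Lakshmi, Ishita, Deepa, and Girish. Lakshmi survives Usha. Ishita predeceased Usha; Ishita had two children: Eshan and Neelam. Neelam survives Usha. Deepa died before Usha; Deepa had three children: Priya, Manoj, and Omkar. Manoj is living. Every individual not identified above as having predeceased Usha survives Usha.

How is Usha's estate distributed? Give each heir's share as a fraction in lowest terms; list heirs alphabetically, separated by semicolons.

There is no surviving spouse, so the entire estate passes to Usha's descendants per stirpes.
The estate is divided into 4 equal shares of 1/4 among Lakshmi, Ishita, Deepa, Girish.
Lakshmi is living and takes 1/4.
Ishita predeceased; the 1/4 allotted to Ishita's branch passes to Ishita's issue by representation.
The 1/4 is divided into 2 equal shares of 1/8 among Eshan, Neelam.
Eshan is living and takes 1/8.
Neelam is living and takes 1/8.
Deepa predeceased; the 1/4 allotted to Deepa's branch passes to Deepa's issue by representation.
The 1/4 is divided into 3 equal shares of 1/12 among Priya, Manoj, Omkar.
Priya is living and takes 1/12.
Manoj is living and takes 1/12.
Omkar is living and takes 1/12.
Girish is living and takes 1/4.

Eshan 1/8; Girish 1/4; Lakshmi 1/4; Manoj 1/12; Neelam 1/8; Omkar 1/12; Priya 1/12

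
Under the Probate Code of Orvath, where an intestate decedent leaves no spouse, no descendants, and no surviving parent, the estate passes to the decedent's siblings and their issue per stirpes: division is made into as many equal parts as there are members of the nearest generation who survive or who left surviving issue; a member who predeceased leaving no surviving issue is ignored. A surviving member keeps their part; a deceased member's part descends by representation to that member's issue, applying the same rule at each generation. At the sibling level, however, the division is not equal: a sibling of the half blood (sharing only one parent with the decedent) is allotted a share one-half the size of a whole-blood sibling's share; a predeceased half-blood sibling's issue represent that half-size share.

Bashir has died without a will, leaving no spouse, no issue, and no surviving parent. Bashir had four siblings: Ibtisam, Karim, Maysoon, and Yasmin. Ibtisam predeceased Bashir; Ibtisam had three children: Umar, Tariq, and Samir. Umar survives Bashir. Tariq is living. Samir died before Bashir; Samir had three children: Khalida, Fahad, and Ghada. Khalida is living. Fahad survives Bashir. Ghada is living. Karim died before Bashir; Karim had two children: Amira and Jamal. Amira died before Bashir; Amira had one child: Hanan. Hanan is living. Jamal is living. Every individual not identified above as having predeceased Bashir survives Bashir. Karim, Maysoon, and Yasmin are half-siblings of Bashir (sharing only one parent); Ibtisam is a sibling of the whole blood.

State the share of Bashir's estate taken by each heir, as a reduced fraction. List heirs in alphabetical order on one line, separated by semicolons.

No spouse, descendants, or parent survives, so the estate passes to Bashir's siblings per stirpes.
Half-blood siblings count for one-half the weight of whole-blood siblings at the initial division.
Dividing 1 in proportion to weights (total weight 5/2): Ibtisam (weight 1) → 2/5; Karim (weight 1/2) → 1/5; Maysoon (weight 1/2) → 1/5; Yasmin (weight 1/2) → 1/5.
Ibtisam predeceased; the 2/5 allotted to Ibtisam's branch passes to Ibtisam's issue by representation.
The 2/5 is divided into 3 equal shares of 2/15 among Umar, Tariq, Samir.
Umar is living and takes 2/15.
Tariq is living and takes 2/15.
Samir predeceased; the 2/15 allotted to Samir's branch passes to Samir's issue by representation.
The 2/15 is divided into 3 equal shares of 2/45 among Khalida, Fahad, Ghada.
Khalida is living and takes 2/45.
Fahad is living and takes 2/45.
Ghada is living and takes 2/45.
Karim predeceased; the 1/5 allotted to Karim's branch passes to Karim's issue by representation.
The 1/5 is divided into 2 equal shares of 1/10 among Amira, Jamal.
Amira predeceased; the 1/10 allotted to Amira's branch passes to Amira's issue by representation.
Hanan is the sole taker at this level and receives the full 1/10.
Jamal is living and takes 1/10.
Maysoon is living and takes 1/5.
Yasmin is living and takes 1/5.

Fahad 2/45; Ghada 2/45; Hanan 1/10; Jamal 1/10; Khalida 2/45; Maysoon 1/5; Tariq 2/15; Umar 2/15; Yasmin 1/5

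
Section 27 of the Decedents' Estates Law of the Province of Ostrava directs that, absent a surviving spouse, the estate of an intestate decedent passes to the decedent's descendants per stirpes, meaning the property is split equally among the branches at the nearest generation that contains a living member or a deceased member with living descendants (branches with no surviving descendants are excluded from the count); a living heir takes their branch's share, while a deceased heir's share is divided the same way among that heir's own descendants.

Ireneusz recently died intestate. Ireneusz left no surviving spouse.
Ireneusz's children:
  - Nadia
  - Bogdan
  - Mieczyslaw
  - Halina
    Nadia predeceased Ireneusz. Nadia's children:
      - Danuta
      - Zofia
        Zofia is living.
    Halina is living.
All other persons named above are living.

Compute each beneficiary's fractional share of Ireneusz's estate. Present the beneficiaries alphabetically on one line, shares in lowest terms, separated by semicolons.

Bogdan 1/4; Danuta 1/8; Halina 1/4; Mieczyslaw 1/4; Zofia 1/8

There is no surviving spouse, so the entire estate passes to Ireneusz's descendants per stirpes.
The estate is divided into 4 equal shares of 1/4 among Nadia, Bogdan, Mieczyslaw, Halina.
Nadia predeceased; the 1/4 allotted to Nadia's branch passes to Nadia's issue by representation.
The 1/4 is divided into 2 equal shares of 1/8 among Danuta, Zofia.
Danuta is living and takes 1/8.
Zofia is living and takes 1/8.
Bogdan is living and takes 1/4.
Mieczyslaw is living and takes 1/4.
Halina is living and takes 1/4.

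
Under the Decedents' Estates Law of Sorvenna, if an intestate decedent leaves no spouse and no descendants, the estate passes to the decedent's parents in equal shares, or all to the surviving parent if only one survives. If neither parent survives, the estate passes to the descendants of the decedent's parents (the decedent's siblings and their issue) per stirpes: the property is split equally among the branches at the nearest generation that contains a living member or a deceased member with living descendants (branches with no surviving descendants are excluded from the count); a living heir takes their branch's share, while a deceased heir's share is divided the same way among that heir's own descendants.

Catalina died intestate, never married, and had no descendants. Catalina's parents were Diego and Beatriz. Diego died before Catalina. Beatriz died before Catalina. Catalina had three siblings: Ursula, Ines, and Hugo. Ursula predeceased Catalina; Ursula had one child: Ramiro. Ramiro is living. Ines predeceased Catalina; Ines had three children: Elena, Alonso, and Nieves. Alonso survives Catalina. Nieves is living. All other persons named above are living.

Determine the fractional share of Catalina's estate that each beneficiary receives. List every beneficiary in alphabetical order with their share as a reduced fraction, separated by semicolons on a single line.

Alonso 1/9; Elena 1/9; Hugo 1/3; Nieves 1/9; Ramiro 1/3

Neither parent survives and there are no descendants, so the estate passes to Catalina's siblings and their issue per stirpes.
The estate is divided into 3 equal shares of 1/3 among Ursula, Ines, Hugo.
Ursula predeceased; the 1/3 allotted to Ursula's branch passes to Ursula's issue by representation.
Ramiro is the sole taker at this level and receives the full 1/3.
Ines predeceased; the 1/3 allotted to Ines's branch passes to Ines's issue by representation.
The 1/3 is divided into 3 equal shares of 1/9 among Elena, Alonso, Nieves.
Elena is living and takes 1/9.
Alonso is living and takes 1/9.
Nieves is living and takes 1/9.
Hugo is living and takes 1/3.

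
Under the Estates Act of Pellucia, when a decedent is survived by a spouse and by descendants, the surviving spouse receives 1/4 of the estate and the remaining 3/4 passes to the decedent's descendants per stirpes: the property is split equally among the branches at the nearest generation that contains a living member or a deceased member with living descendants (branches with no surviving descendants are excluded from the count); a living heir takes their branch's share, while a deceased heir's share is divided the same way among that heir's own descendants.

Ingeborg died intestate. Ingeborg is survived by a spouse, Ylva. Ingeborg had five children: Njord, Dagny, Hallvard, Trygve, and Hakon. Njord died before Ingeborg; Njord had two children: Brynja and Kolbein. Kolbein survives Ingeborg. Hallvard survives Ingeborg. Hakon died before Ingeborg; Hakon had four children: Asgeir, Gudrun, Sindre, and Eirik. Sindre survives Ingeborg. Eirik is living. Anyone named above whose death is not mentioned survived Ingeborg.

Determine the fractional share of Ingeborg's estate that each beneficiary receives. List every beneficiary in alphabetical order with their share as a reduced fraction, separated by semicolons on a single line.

Ylva, as surviving spouse, takes 1/4.
The remaining 3/4 passes to Ingeborg's descendants per stirpes.
The 3/4 is divided into 5 equal shares of 3/20 among Njord, Dagny, Hallvard, Trygve, Hakon.
Njord predeceased; the 3/20 allotted to Njord's branch passes to Njord's issue by representation.
The 3/20 is divided into 2 equal shares of 3/40 among Brynja, Kolbein.
Brynja is living and takes 3/40.
Kolbein is living and takes 3/40.
Dagny is living and takes 3/20.
Hallvard is living and takes 3/20.
Trygve is living and takes 3/20.
Hakon predeceased; the 3/20 allotted to Hakon's branch passes to Hakon's issue by representation.
The 3/20 is divided into 4 equal shares of 3/80 among Asgeir, Gudrun, Sindre, Eirik.
Asgeir is living and takes 3/80.
Gudrun is living and takes 3/80.
Sindre is living and takes 3/80.
Eirik is living and takes 3/80.

Asgeir 3/80; Brynja 3/40; Dagny 3/20; Eirik 3/80; Gudrun 3/80; Hallvard 3/20; Kolbein 3/40; Sindre 3/80; Trygve 3/20; Ylva 1/4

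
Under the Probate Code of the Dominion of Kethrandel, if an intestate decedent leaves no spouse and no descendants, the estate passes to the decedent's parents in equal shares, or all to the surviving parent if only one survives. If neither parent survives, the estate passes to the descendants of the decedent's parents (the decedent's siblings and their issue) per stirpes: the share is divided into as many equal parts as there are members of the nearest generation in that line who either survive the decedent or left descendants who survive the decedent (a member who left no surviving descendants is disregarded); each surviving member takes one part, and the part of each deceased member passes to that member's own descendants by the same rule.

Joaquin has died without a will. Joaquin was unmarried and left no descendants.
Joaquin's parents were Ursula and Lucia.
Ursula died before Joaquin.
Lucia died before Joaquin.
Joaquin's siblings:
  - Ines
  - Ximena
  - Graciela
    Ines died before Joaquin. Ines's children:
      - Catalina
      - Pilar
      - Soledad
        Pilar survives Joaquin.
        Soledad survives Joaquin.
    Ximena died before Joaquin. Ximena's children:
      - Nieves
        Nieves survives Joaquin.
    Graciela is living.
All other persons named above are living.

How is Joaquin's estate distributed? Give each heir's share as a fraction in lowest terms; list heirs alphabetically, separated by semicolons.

Catalina 1/9; Graciela 1/3; Nieves 1/3; Pilar 1/9; Soledad 1/9

Neither parent survives and there are no descendants, so the estate passes to Joaquin's siblings and their issue per stirpes.
The estate is divided into 3 equal shares of 1/3 among Ines, Ximena, Graciela.
Ines predeceased; the 1/3 allotted to Ines's branch passes to Ines's issue by representation.
The 1/3 is divided into 3 equal shares of 1/9 among Catalina, Pilar, Soledad.
Catalina is living and takes 1/9.
Pilar is living and takes 1/9.
Soledad is living and takes 1/9.
Ximena predeceased; the 1/3 allotted to Ximena's branch passes to Ximena's issue by representation.
Nieves is the sole taker at this level and receives the full 1/3.
Graciela is living and takes 1/3.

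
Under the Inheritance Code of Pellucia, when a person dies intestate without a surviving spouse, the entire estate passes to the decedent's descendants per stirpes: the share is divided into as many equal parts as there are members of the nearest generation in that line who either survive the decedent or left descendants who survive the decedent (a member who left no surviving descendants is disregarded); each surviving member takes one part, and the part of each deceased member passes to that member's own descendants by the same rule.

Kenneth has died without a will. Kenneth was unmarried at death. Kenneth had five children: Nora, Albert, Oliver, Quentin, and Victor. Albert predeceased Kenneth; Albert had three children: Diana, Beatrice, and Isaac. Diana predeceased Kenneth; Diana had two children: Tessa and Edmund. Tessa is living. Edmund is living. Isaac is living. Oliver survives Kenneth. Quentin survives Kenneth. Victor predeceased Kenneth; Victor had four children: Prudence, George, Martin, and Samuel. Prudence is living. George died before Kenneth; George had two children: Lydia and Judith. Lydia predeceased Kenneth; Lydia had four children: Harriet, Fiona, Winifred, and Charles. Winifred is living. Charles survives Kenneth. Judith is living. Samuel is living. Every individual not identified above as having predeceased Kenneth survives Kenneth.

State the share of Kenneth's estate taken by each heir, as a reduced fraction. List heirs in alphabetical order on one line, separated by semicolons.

There is no surviving spouse, so the entire estate passes to Kenneth's descendants per stirpes.
The estate is divided into 5 equal shares of 1/5 among Nora, Albert, Oliver, Quentin, Victor.
Nora is living and takes 1/5.
Albert predeceased; the 1/5 allotted to Albert's branch passes to Albert's issue by representation.
The 1/5 is divided into 3 equal shares of 1/15 among Diana, Beatrice, Isaac.
Diana predeceased; the 1/15 allotted to Diana's branch passes to Diana's issue by representation.
The 1/15 is divided into 2 equal shares of 1/30 among Tessa, Edmund.
Tessa is living and takes 1/30.
Edmund is living and takes 1/30.
Beatrice is living and takes 1/15.
Isaac is living and takes 1/15.
Oliver is living and takes 1/5.
Quentin is living and takes 1/5.
Victor predeceased; the 1/5 allotted to Victor's branch passes to Victor's issue by representation.
The 1/5 is divided into 4 equal shares of 1/20 among Prudence, George, Martin, Samuel.
Prudence is living and takes 1/20.
George predeceased; the 1/20 allotted to George's branch passes to George's issue by representation.
The 1/20 is divided into 2 equal shares of 1/40 among Lydia, Judith.
Lydia predeceased; the 1/40 allotted to Lydia's branch passes to Lydia's issue by representation.
The 1/40 is divided into 4 equal shares of 1/160 among Harriet, Fiona, Winifred, Charles.
Harriet is living and takes 1/160.
Fiona is living and takes 1/160.
Winifred is living and takes 1/160.
Charles is living and takes 1/160.
Judith is living and takes 1/40.
Martin is living and takes 1/20.
Samuel is living and takes 1/20.

Beatrice 1/15; Charles 1/160; Edmund 1/30; Fiona 1/160; Harriet 1/160; Isaac 1/15; Judith 1/40; Martin 1/20; Nora 1/5; Oliver 1/5; Prudence 1/20; Quentin 1/5; Samuel 1/20; Tessa 1/30; Winifred 1/160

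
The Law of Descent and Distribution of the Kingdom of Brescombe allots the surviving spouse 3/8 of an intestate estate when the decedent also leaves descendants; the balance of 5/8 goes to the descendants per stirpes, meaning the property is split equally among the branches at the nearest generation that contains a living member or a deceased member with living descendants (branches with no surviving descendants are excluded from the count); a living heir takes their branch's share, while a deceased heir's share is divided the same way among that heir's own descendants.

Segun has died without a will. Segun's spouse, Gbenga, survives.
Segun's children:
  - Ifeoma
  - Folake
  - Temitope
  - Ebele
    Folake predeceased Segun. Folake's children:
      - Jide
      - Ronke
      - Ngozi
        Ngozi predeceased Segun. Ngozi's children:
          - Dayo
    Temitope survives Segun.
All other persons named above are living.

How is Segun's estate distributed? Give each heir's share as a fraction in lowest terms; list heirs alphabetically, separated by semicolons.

Gbenga, as surviving spouse, takes 3/8.
The remaining 5/8 passes to Segun's descendants per stirpes.
The 5/8 is divided into 4 equal shares of 5/32 among Ifeoma, Folake, Temitope, Ebele.
Ifeoma is living and takes 5/32.
Folake predeceased; the 5/32 allotted to Folake's branch passes to Folake's issue by representation.
The 5/32 is divided into 3 equal shares of 5/96 among Jide, Ronke, Ngozi.
Jide is living and takes 5/96.
Ronke is living and takes 5/96.
Ngozi predeceased; the 5/96 allotted to Ngozi's branch passes to Ngozi's issue by representation.
Dayo is the sole taker at this level and receives the full 5/96.
Temitope is living and takes 5/32.
Ebele is living and takes 5/32.

Dayo 5/96; Ebele 5/32; Gbenga 3/8; Ifeoma 5/32; Jide 5/96; Ronke 5/96; Temitope 5/32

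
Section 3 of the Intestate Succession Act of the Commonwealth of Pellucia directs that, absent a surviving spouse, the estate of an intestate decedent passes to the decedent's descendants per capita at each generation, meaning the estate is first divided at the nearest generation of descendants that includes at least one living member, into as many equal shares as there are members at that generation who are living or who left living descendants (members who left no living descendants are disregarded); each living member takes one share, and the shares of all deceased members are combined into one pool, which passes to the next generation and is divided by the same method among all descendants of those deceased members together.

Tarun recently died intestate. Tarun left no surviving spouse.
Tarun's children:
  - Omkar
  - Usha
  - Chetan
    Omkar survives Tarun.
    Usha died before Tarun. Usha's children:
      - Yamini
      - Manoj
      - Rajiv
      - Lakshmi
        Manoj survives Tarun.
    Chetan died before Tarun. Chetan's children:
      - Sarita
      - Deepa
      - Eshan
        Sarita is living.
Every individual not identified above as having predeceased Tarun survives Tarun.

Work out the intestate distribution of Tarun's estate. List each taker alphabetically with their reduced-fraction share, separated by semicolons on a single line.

Deepa 2/21; Eshan 2/21; Lakshmi 2/21; Manoj 2/21; Omkar 1/3; Rajiv 2/21; Sarita 2/21; Yamini 2/21

There is no surviving spouse, so the entire estate passes to Tarun's descendants per capita at each generation.
At generation 1 (Omkar, Usha, Chetan) there are 3 shares of (1)/3 = 1/3 each.
Living: Omkar — each takes 1/3.
Deceased: Usha and Chetan. Their combined 2/3 is pooled and carried to generation 2.
At generation 2 (Yamini, Manoj, Rajiv, Lakshmi, Sarita, Deepa, Eshan) there are 7 shares of (2/3)/7 = 2/21 each.
Living: Yamini, Manoj, Rajiv, Lakshmi, Sarita, Deepa, and Eshan — each takes 2/21.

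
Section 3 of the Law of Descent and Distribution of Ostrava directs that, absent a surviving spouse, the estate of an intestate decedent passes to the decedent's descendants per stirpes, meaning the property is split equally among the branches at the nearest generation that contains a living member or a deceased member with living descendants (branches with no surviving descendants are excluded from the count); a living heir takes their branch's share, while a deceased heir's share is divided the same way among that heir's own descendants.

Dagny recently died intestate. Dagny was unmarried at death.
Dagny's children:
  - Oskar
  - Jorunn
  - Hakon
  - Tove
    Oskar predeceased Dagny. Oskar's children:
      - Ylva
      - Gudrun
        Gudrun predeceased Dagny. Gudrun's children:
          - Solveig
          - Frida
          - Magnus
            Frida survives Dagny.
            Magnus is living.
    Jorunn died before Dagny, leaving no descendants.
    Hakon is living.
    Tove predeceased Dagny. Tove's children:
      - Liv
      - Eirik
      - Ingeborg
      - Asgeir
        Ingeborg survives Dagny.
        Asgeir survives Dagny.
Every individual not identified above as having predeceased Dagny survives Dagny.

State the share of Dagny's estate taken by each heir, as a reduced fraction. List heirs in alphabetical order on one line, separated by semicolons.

There is no surviving spouse, so the entire estate passes to Dagny's descendants per stirpes.
Jorunn left no surviving issue, so that branch lapses and is disregarded.
The estate is divided into 3 equal shares of 1/3 among Oskar, Hakon, Tove.
Oskar predeceased; the 1/3 allotted to Oskar's branch passes to Oskar's issue by representation.
The 1/3 is divided into 2 equal shares of 1/6 among Ylva, Gudrun.
Ylva is living and takes 1/6.
Gudrun predeceased; the 1/6 allotted to Gudrun's branch passes to Gudrun's issue by representation.
The 1/6 is divided into 3 equal shares of 1/18 among Solveig, Frida, Magnus.
Solveig is living and takes 1/18.
Frida is living and takes 1/18.
Magnus is living and takes 1/18.
Hakon is living and takes 1/3.
Tove predeceased; the 1/3 allotted to Tove's branch passes to Tove's issue by representation.
The 1/3 is divided into 4 equal shares of 1/12 among Liv, Eirik, Ingeborg, Asgeir.
Liv is living and takes 1/12.
Eirik is living and takes 1/12.
Ingeborg is living and takes 1/12.
Asgeir is living and takes 1/12.

Asgeir 1/12; Eirik 1/12; Frida 1/18; Hakon 1/3; Ingeborg 1/12; Liv 1/12; Magnus 1/18; Solveig 1/18; Ylva 1/6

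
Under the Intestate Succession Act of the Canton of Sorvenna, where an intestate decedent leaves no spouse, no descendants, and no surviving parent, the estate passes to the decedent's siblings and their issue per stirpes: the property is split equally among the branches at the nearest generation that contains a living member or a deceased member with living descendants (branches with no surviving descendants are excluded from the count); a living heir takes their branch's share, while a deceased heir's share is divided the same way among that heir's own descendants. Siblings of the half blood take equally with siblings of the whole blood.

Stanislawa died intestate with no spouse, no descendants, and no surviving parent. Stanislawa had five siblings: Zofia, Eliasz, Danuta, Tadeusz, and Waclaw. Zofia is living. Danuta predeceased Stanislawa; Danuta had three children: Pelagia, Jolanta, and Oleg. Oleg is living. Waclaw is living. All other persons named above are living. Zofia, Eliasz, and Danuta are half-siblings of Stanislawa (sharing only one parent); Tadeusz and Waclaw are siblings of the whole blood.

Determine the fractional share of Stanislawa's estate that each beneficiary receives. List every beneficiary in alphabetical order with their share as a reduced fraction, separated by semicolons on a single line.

Eliasz 1/5; Jolanta 1/15; Oleg 1/15; Pelagia 1/15; Tadeusz 1/5; Waclaw 1/5; Zofia 1/5

No spouse, descendants, or parent survives, so the estate passes to Stanislawa's siblings per stirpes.
Half-blood and whole-blood siblings take equally under the stated rule.
The estate is divided into 5 equal shares of 1/5 among Zofia, Eliasz, Danuta, Tadeusz, Waclaw.
Zofia is living and takes 1/5.
Eliasz is living and takes 1/5.
Danuta predeceased; the 1/5 allotted to Danuta's branch passes to Danuta's issue by representation.
The 1/5 is divided into 3 equal shares of 1/15 among Pelagia, Jolanta, Oleg.
Pelagia is living and takes 1/15.
Jolanta is living and takes 1/15.
Oleg is living and takes 1/15.
Tadeusz is living and takes 1/5.
Waclaw is living and takes 1/5.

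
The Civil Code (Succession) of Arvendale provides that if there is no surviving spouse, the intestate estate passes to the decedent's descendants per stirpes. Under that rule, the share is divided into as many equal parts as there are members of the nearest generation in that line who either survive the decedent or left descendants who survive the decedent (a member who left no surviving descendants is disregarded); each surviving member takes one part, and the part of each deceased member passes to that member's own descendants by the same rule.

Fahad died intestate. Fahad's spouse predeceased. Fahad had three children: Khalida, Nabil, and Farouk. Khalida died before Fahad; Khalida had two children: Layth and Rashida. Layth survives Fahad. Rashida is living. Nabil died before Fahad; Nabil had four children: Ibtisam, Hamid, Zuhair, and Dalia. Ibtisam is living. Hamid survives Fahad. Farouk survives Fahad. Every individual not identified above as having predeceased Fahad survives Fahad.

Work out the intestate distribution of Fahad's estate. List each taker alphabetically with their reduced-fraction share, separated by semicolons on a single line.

There is no surviving spouse, so the entire estate passes to Fahad's descendants per stirpes.
The estate is divided into 3 equal shares of 1/3 among Khalida, Nabil, Farouk.
Khalida predeceased; the 1/3 allotted to Khalida's branch passes to Khalida's issue by representation.
The 1/3 is divided into 2 equal shares of 1/6 among Layth, Rashida.
Layth is living and takes 1/6.
Rashida is living and takes 1/6.
Nabil predeceased; the 1/3 allotted to Nabil's branch passes to Nabil's issue by representation.
The 1/3 is divided into 4 equal shares of 1/12 among Ibtisam, Hamid, Zuhair, Dalia.
Ibtisam is living and takes 1/12.
Hamid is living and takes 1/12.
Zuhair is living and takes 1/12.
Dalia is living and takes 1/12.
Farouk is living and takes 1/3.

Dalia 1/12; Farouk 1/3; Hamid 1/12; Ibtisam 1/12; Layth 1/6; Rashida 1/6; Zuhair 1/12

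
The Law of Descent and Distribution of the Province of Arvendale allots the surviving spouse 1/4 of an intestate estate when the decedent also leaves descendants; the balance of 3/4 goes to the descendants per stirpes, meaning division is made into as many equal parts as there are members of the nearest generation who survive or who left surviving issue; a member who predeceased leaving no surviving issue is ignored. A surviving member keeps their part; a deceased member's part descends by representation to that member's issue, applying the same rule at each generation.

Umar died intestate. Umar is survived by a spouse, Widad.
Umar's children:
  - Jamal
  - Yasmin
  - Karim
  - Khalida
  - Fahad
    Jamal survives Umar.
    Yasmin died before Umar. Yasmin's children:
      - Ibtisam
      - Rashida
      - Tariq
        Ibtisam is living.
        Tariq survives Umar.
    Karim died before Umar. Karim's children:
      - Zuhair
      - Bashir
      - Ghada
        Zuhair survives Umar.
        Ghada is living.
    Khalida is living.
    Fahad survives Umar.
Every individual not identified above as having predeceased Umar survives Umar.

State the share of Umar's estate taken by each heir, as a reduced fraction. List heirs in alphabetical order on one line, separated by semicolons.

Widad, as surviving spouse, takes 1/4.
The remaining 3/4 passes to Umar's descendants per stirpes.
The 3/4 is divided into 5 equal shares of 3/20 among Jamal, Yasmin, Karim, Khalida, Fahad.
Jamal is living and takes 3/20.
Yasmin predeceased; the 3/20 allotted to Yasmin's branch passes to Yasmin's issue by representation.
The 3/20 is divided into 3 equal shares of 1/20 among Ibtisam, Rashida, Tariq.
Ibtisam is living and takes 1/20.
Rashida is living and takes 1/20.
Tariq is living and takes 1/20.
Karim predeceased; the 3/20 allotted to Karim's branch passes to Karim's issue by representation.
The 3/20 is divided into 3 equal shares of 1/20 among Zuhair, Bashir, Ghada.
Zuhair is living and takes 1/20.
Bashir is living and takes 1/20.
Ghada is living and takes 1/20.
Khalida is living and takes 3/20.
Fahad is living and takes 3/20.

Bashir 1/20; Fahad 3/20; Ghada 1/20; Ibtisam 1/20; Jamal 3/20; Khalida 3/20; Rashida 1/20; Tariq 1/20; Widad 1/4; Zuhair 1/20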